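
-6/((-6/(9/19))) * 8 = 72/19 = 3.79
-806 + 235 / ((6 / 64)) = 5102 / 3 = 1700.67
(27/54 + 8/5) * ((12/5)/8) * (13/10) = 819/1000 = 0.82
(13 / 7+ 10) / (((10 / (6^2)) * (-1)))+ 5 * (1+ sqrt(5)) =-1319 / 35+ 5 * sqrt(5) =-26.51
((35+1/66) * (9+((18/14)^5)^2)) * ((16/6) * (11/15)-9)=-245378454507103/46608416085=-5264.68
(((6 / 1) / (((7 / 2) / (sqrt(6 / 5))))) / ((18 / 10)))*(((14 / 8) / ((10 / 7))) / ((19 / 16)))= 56*sqrt(30) / 285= 1.08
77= 77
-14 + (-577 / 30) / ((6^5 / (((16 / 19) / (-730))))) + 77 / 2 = 24.50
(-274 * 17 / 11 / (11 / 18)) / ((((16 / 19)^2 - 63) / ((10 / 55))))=60535368 / 29930197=2.02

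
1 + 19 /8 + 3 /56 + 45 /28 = 141 /28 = 5.04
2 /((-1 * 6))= -1 /3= -0.33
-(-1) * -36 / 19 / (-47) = 36 / 893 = 0.04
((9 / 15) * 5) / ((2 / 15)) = 45 / 2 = 22.50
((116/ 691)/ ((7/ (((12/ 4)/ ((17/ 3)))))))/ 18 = 58/ 82229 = 0.00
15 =15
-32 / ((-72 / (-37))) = -148 / 9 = -16.44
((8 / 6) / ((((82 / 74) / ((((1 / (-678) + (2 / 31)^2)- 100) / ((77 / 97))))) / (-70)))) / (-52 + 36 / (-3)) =-1169189409305 / 7052463792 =-165.78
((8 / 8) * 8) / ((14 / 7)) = 4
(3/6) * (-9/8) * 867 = -7803/16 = -487.69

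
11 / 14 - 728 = -10181 / 14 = -727.21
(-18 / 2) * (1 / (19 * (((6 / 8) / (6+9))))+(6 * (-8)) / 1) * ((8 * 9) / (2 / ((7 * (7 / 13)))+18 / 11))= 19471914 / 1387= 14038.87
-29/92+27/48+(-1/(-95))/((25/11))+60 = 52660173/874000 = 60.25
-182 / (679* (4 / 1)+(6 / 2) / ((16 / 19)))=-2912 / 43513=-0.07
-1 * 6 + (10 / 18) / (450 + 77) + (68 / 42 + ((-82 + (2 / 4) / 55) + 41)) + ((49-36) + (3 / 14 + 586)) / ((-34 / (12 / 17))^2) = -809445815047 / 17942816430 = -45.11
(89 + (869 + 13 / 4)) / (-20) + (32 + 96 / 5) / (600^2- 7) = -1384168989 / 28799440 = -48.06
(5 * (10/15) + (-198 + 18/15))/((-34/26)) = 37726/255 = 147.95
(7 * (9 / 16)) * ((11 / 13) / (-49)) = -0.07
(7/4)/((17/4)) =0.41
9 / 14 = 0.64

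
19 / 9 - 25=-206 / 9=-22.89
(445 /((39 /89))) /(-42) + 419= 646717 /1638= 394.82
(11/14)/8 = 11/112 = 0.10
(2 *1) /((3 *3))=2 /9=0.22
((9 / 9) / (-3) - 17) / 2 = -8.67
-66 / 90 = -11 / 15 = -0.73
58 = 58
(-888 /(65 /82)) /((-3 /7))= 169904 /65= 2613.91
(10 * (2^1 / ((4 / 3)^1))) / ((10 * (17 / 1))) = 3 / 34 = 0.09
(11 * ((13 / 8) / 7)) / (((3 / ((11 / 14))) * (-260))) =-121 / 47040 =-0.00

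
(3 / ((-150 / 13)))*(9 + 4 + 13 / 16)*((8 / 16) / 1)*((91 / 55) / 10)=-261443 / 880000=-0.30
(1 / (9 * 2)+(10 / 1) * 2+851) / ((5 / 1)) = 174.21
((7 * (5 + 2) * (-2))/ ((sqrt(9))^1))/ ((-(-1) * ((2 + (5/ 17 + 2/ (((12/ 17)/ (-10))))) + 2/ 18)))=4998/ 3967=1.26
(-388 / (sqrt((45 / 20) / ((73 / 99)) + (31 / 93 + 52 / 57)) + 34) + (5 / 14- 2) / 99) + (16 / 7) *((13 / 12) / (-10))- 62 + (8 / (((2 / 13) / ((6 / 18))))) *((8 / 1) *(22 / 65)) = -8372164763 / 312566562 + 776 *sqrt(297590559) / 19168945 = -26.09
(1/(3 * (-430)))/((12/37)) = -37/15480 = -0.00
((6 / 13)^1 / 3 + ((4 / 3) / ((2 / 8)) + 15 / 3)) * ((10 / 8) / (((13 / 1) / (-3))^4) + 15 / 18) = 117311425 / 13366548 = 8.78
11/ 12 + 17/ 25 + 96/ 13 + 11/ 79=9.12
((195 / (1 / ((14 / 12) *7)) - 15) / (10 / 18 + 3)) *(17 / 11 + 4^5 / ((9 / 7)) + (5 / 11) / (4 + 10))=3489616145 / 9856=354060.08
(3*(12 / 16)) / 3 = 3 / 4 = 0.75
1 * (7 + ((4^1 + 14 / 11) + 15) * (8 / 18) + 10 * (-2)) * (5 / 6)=-1975 / 594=-3.32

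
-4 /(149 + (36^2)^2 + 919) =-1 /420171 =-0.00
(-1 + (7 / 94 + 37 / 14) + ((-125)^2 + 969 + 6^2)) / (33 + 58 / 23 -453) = -125852205 / 3159058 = -39.84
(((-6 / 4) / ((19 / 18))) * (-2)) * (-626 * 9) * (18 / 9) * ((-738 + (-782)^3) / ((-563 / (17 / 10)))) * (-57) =7419962458746216 / 2815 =2635865882325.48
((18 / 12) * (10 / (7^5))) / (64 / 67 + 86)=335 / 32639194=0.00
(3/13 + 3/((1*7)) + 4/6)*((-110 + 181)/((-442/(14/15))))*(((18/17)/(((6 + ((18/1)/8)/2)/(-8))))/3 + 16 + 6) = -59782852/13919685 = -4.29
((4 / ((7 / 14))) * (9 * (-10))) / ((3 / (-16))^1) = 3840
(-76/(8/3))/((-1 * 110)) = 57/220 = 0.26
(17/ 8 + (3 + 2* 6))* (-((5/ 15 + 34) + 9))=-8905/ 12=-742.08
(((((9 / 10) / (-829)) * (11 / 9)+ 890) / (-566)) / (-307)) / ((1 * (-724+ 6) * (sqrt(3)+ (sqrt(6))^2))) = -7378089 / 5688483084020+ 2459363 * sqrt(3) / 11376966168040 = -0.00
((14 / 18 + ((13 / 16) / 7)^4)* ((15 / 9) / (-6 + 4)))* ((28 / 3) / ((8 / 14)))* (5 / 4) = -27543015025 / 2080899072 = -13.24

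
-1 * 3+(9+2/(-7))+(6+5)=117/7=16.71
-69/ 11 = -6.27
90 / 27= 10 / 3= 3.33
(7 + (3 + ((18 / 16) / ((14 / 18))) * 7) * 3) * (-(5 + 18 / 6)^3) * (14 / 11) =-332416 / 11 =-30219.64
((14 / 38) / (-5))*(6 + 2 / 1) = -56 / 95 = -0.59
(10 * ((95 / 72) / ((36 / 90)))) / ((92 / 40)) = 11875 / 828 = 14.34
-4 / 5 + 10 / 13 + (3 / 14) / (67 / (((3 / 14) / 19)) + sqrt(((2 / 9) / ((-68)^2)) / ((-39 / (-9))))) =-19070612039122 / 620522334009565 - 153 *sqrt(78) / 66825482124107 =-0.03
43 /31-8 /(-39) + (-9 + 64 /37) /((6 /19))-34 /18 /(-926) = -1331426300 /62134137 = -21.43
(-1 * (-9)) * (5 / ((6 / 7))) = 105 / 2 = 52.50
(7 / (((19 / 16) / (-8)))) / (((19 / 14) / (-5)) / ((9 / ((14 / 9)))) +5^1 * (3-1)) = -362880 / 76589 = -4.74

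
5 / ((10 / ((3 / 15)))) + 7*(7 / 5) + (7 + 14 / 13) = 2337 / 130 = 17.98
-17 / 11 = -1.55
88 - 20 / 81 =7108 / 81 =87.75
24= 24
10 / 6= 5 / 3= 1.67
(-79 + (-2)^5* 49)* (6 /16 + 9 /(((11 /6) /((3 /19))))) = -3167181 /1672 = -1894.25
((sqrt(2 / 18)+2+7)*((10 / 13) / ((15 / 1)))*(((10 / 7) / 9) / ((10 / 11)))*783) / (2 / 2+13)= 4.67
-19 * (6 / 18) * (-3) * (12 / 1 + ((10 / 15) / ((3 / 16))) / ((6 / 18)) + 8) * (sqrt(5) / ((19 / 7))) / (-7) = -92 * sqrt(5) / 3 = -68.57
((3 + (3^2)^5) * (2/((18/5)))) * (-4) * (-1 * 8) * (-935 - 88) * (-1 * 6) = 6443754240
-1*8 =-8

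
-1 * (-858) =858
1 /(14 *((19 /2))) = 1 /133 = 0.01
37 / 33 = 1.12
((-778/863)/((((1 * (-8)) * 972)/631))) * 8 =245459/419418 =0.59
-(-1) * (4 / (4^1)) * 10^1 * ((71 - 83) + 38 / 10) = -82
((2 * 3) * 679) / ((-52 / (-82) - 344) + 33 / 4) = -668136 / 54959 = -12.16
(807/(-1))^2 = 651249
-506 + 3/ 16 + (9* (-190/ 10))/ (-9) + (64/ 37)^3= -390341913/ 810448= -481.64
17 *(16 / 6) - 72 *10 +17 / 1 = -1973 / 3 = -657.67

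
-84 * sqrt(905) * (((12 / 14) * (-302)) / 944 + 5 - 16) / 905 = 31.48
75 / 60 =5 / 4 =1.25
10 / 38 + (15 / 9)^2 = 520 / 171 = 3.04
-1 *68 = -68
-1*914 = -914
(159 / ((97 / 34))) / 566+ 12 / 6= 57605 / 27451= 2.10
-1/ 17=-0.06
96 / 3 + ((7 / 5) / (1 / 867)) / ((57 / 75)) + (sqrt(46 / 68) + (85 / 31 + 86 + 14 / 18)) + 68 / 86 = sqrt(782) / 34 + 391928767 / 227943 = 1720.24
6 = 6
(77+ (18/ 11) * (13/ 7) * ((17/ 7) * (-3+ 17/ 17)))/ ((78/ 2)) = 33547/ 21021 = 1.60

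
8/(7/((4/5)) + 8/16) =32/37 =0.86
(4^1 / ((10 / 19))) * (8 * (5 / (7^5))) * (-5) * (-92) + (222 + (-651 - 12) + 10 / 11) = -79824447 / 184877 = -431.77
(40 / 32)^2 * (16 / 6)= 25 / 6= 4.17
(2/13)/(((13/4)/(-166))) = -1328/169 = -7.86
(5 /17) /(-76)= -5 /1292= -0.00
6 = 6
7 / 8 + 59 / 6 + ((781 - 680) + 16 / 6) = 915 / 8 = 114.38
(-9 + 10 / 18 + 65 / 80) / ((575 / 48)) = -1099 / 1725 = -0.64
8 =8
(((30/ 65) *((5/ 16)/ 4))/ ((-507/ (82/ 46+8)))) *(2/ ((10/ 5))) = -1125/ 1616992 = -0.00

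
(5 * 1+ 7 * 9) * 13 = 884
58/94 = 0.62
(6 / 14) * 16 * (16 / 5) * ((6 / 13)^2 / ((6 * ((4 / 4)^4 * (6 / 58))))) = 44544 / 5915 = 7.53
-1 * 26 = -26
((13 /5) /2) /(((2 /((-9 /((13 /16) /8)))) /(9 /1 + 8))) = -4896 /5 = -979.20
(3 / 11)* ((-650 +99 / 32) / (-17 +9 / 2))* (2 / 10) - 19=-355897 / 22000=-16.18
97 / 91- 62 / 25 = -3217 / 2275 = -1.41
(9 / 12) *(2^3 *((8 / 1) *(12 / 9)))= 64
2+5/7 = 19/7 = 2.71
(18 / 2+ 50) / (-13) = -59 / 13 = -4.54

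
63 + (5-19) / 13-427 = -4746 / 13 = -365.08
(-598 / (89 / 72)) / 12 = -3588 / 89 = -40.31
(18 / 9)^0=1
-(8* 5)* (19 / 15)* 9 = -456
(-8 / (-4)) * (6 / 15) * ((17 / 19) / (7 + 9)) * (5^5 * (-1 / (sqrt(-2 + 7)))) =-2125 * sqrt(5) / 76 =-62.52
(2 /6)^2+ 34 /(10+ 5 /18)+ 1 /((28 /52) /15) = 364526 /11655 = 31.28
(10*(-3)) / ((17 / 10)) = -300 / 17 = -17.65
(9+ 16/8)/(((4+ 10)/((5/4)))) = 55/56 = 0.98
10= 10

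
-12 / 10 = -6 / 5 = -1.20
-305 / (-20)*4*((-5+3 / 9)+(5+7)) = 1342 / 3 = 447.33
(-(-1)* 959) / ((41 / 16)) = 15344 / 41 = 374.24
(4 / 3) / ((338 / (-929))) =-1858 / 507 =-3.66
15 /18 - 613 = -3673 /6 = -612.17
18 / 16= 9 / 8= 1.12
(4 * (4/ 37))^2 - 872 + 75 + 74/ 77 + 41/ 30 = -2512472357/ 3162390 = -794.49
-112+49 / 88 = -9807 / 88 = -111.44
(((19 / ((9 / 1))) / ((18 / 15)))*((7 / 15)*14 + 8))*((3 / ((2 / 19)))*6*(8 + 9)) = 668933 / 9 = 74325.89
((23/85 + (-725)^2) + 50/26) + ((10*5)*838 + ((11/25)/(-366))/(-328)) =376421037614191/663265200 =567527.19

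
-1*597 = -597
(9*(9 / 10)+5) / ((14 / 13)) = 1703 / 140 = 12.16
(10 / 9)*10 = 100 / 9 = 11.11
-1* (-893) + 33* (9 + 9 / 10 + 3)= 13187 / 10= 1318.70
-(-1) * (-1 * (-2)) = 2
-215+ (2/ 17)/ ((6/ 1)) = -10964/ 51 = -214.98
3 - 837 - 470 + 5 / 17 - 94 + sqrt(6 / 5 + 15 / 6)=-23761 / 17 + sqrt(370) / 10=-1395.78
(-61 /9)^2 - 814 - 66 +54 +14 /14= -63104 /81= -779.06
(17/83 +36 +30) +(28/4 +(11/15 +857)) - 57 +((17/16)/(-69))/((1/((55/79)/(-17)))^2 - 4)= 873.94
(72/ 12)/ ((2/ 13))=39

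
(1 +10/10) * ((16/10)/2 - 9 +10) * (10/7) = 36/7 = 5.14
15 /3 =5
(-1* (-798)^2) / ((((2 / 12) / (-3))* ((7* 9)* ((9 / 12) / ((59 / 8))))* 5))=1789116 / 5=357823.20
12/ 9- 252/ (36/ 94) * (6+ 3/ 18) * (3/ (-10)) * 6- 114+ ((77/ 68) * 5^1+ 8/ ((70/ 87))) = 51456109/ 7140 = 7206.74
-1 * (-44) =44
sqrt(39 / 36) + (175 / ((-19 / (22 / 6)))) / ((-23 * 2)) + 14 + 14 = sqrt(39) / 6 + 75341 / 2622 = 29.78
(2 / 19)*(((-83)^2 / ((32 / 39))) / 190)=268671 / 57760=4.65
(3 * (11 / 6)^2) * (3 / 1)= 121 / 4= 30.25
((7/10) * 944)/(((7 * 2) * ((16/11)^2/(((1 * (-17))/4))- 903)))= -485452/9292475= -0.05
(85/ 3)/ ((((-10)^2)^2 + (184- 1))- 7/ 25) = 2125/ 763704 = 0.00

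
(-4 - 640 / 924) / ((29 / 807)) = -291596 / 2233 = -130.58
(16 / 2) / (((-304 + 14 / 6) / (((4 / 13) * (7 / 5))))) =-672 / 58825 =-0.01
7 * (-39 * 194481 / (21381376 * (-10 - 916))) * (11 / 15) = 194675481 / 98995770880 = 0.00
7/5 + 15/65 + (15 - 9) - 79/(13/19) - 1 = -7074/65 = -108.83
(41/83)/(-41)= -1/83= -0.01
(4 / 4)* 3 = 3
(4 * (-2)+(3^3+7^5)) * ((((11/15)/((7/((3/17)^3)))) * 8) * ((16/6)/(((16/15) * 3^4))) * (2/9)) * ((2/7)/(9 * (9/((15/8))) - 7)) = 14806880/3529445157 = 0.00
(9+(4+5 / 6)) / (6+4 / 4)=1.98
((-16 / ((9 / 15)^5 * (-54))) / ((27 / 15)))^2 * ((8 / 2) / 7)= 62500000000 / 24407490807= 2.56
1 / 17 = 0.06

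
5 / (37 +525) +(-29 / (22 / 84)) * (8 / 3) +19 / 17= -30912999 / 105094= -294.15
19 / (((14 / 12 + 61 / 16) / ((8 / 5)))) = 7296 / 1195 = 6.11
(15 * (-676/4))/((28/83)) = -210405/28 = -7514.46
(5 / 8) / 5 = 1 / 8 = 0.12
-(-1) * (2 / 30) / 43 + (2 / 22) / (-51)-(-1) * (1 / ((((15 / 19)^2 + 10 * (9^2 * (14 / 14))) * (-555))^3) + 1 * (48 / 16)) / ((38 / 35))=51668111200109258626686048877 / 18700506583935906367414940625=2.76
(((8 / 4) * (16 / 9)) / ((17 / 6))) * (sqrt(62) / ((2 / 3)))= 32 * sqrt(62) / 17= 14.82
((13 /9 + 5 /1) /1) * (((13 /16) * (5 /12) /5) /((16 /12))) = 377 /1152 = 0.33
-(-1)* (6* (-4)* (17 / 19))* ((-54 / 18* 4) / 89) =2.90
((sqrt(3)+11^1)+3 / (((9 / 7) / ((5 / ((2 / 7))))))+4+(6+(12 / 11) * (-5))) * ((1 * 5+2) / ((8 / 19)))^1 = 133 * sqrt(3) / 8+494893 / 528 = 966.09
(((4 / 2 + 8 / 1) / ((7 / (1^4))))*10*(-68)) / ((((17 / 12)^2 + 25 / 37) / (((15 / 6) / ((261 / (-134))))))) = 1348576000 / 2901479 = 464.79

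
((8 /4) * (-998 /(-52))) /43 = 499 /559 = 0.89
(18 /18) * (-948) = -948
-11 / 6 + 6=25 / 6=4.17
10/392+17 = 3337/196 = 17.03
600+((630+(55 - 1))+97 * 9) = 2157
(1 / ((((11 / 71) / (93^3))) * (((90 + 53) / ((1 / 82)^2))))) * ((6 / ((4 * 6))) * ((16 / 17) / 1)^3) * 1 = 1.13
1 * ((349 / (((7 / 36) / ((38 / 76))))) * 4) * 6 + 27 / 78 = 3920031 / 182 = 21538.63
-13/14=-0.93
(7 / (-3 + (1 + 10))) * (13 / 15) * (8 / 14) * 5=13 / 6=2.17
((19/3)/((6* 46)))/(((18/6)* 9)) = 0.00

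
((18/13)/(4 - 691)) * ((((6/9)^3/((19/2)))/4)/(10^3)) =-1/63633375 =-0.00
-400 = -400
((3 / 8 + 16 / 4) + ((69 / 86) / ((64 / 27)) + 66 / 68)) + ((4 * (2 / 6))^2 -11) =-2979521 / 842112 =-3.54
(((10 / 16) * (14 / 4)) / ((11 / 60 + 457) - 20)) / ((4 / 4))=525 / 104924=0.01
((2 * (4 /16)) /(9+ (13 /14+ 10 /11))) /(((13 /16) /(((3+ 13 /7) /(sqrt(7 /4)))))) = 11968 * sqrt(7) /151879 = 0.21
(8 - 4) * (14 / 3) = 56 / 3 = 18.67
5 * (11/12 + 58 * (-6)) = -20825/12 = -1735.42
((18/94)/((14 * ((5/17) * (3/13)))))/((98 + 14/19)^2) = 239343/11578747040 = 0.00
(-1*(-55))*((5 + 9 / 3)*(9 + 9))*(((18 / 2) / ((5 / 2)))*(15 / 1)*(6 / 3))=855360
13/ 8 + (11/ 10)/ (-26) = 823/ 520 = 1.58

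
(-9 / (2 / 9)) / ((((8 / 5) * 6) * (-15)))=9 / 32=0.28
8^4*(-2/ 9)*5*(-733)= 30023680/ 9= 3335964.44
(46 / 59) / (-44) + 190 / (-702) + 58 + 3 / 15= 131922103 / 2277990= 57.91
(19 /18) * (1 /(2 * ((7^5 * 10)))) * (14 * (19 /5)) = 361 /2160900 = 0.00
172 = 172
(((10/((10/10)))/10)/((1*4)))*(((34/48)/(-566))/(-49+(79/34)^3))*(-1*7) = -584647/9731964744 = -0.00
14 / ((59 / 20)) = 280 / 59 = 4.75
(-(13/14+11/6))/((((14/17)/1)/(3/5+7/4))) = -23171/2940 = -7.88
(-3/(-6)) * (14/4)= 7/4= 1.75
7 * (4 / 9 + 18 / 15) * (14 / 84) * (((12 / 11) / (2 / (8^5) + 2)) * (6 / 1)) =33947648 / 5406885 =6.28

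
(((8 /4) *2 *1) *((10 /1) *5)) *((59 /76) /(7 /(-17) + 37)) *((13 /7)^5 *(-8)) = -74481375800 /99312563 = -749.97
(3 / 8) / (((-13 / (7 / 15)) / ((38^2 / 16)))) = -2527 / 2080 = -1.21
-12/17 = -0.71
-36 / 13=-2.77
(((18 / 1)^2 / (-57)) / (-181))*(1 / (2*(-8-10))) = -0.00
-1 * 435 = -435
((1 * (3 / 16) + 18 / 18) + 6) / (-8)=-115 / 128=-0.90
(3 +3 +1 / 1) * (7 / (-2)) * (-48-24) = 1764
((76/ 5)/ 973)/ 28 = 19/ 34055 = 0.00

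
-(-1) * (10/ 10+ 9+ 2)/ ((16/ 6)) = 9/ 2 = 4.50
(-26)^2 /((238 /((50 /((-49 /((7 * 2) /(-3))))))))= 33800 /2499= 13.53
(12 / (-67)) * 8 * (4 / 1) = -384 / 67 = -5.73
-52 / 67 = -0.78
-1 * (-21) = 21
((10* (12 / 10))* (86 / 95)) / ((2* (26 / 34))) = 8772 / 1235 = 7.10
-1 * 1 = -1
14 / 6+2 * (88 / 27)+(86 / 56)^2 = 237299 / 21168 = 11.21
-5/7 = -0.71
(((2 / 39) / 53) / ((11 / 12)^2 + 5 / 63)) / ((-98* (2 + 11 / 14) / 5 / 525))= -28000 / 2767713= -0.01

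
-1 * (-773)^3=461889917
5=5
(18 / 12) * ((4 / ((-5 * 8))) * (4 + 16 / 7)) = -33 / 35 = -0.94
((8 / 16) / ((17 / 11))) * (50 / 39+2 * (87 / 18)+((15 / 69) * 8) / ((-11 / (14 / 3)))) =100751 / 30498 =3.30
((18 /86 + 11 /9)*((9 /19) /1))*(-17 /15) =-9418 /12255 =-0.77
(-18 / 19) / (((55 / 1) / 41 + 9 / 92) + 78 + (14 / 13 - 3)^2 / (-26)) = -0.01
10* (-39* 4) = -1560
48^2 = 2304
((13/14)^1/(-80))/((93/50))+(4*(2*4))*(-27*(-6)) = 53996479/10416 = 5183.99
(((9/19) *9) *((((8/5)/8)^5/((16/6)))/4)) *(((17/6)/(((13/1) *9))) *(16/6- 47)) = -357/2600000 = -0.00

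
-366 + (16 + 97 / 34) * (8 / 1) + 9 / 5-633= -71942 / 85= -846.38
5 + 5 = 10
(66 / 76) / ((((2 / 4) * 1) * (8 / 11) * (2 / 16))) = 363 / 19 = 19.11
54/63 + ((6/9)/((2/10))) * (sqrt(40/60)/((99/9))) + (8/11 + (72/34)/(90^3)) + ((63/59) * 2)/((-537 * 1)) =10 * sqrt(6)/99 + 442433667197/279943067250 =1.83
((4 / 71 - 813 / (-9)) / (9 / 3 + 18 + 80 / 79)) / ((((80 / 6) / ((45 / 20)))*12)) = 4562961 / 79020160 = 0.06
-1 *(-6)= 6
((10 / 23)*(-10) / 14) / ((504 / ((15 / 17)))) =-125 / 229908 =-0.00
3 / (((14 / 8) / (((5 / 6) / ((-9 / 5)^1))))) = -50 / 63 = -0.79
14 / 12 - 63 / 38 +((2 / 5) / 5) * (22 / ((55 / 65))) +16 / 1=25064 / 1425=17.59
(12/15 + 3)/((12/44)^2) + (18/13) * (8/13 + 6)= 458191/7605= 60.25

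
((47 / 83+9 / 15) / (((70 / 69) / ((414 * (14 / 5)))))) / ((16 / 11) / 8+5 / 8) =1216683072 / 736625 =1651.70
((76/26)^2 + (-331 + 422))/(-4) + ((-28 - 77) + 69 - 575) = -429859/676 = -635.89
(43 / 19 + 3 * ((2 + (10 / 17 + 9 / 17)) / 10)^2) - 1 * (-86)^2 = -7393.45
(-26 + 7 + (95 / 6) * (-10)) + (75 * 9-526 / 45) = 21869 / 45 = 485.98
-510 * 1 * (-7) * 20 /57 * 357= 8496600 /19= 447189.47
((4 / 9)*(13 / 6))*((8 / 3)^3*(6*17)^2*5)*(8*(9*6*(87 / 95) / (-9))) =-41756396.54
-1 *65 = -65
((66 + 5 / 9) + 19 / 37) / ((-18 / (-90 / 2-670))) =7984405 / 2997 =2664.13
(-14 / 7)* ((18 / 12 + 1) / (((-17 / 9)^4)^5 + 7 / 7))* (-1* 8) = 243153309181138576020 / 2032121782156515789665201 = 0.00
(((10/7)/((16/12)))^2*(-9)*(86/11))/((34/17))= -87075/2156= -40.39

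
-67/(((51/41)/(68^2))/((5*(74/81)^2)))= -20457897920/19683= -1039368.89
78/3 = 26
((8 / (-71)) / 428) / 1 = -2 / 7597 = -0.00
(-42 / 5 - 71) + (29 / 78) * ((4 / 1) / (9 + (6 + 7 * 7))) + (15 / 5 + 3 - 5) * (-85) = -1025711 / 6240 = -164.38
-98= -98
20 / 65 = 4 / 13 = 0.31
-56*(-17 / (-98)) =-68 / 7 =-9.71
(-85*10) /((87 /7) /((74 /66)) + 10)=-220150 /5461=-40.31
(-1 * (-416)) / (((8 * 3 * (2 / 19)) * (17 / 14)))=6916 / 51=135.61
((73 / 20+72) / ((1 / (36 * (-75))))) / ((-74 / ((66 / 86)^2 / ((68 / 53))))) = 693469755 / 547304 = 1267.07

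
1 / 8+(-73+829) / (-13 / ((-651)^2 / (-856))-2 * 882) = -453893653 / 1495147672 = -0.30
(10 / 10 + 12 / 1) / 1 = 13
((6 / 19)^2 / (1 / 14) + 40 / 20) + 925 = 928.40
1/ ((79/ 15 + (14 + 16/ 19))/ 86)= 24510/ 5731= 4.28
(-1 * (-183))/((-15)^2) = 61/75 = 0.81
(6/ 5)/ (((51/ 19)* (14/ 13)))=247/ 595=0.42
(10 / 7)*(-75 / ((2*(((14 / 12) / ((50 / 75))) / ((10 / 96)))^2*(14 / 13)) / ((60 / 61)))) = -203125 / 1171688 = -0.17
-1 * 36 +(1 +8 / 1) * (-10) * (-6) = 504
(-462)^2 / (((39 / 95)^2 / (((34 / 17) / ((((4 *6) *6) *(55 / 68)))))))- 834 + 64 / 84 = 222677524 / 10647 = 20914.58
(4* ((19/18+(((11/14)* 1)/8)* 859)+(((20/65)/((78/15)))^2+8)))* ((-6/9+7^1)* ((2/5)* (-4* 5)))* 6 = -204414282284/1799343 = -113604.96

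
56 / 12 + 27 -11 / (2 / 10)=-70 / 3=-23.33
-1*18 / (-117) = 2 / 13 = 0.15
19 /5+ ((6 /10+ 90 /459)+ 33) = 37.60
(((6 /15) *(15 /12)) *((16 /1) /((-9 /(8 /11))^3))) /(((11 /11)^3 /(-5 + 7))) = -8192 /970299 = -0.01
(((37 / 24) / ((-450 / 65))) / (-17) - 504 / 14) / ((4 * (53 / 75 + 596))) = -6607195 / 438221376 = -0.02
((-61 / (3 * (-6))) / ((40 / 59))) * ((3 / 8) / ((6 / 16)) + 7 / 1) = 3599 / 90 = 39.99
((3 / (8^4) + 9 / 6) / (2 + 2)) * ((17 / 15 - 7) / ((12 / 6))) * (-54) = 608553 / 10240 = 59.43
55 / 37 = 1.49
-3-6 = -9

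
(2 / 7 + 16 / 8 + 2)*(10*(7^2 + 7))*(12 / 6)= 4800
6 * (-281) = -1686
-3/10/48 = -1/160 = -0.01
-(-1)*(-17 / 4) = -17 / 4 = -4.25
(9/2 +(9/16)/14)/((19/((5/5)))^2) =1017/80864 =0.01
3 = 3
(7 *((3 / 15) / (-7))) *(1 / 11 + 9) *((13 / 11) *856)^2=-2476647680 / 1331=-1860742.06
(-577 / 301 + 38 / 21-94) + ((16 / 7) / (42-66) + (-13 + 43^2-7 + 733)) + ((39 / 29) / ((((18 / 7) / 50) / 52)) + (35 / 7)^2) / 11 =747129274 / 288057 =2593.69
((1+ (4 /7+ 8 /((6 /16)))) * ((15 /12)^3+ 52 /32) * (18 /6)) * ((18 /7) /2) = 991341 /3136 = 316.12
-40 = -40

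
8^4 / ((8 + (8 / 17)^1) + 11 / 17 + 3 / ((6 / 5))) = 139264 / 395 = 352.57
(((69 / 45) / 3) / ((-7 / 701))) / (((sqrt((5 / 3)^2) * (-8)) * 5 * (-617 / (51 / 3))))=-0.02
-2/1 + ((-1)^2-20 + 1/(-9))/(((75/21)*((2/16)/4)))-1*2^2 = -39878/225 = -177.24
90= 90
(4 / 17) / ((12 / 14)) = 14 / 51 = 0.27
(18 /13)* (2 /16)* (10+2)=27 /13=2.08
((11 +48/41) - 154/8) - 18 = -4113/164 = -25.08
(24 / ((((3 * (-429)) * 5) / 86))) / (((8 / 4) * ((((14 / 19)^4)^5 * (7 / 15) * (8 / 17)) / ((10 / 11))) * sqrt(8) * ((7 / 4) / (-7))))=137391352987330477196714721655 * sqrt(2) / 460635580243905474991751168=421.81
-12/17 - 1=-29/17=-1.71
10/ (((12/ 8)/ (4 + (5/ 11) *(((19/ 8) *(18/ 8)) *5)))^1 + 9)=11366/ 10335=1.10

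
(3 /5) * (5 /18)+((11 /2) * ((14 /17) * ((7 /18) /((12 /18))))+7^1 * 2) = 1143 /68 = 16.81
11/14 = 0.79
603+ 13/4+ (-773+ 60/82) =-27227/164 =-166.02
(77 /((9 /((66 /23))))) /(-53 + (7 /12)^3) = -975744 /2098543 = -0.46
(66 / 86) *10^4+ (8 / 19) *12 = 6274128 / 817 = 7679.47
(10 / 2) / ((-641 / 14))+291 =186461 / 641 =290.89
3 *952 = 2856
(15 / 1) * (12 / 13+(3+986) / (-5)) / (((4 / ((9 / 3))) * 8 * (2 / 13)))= -115173 / 64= -1799.58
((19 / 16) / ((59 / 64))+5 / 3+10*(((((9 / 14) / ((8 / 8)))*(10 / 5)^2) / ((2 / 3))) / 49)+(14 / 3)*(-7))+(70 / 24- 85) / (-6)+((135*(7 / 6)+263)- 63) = 498688697 / 1457064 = 342.26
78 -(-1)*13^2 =247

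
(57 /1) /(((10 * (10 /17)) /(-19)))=-18411 /100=-184.11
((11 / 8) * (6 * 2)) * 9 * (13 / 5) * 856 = 1652508 / 5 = 330501.60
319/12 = 26.58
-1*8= -8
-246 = -246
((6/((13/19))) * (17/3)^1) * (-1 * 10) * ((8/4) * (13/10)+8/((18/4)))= -254524/117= -2175.42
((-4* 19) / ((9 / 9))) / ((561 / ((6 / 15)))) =-152 / 2805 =-0.05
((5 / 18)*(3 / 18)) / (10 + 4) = 5 / 1512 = 0.00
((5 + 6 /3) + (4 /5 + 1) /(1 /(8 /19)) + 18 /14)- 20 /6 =11392 /1995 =5.71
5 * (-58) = -290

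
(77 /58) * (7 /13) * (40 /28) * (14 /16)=2695 /3016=0.89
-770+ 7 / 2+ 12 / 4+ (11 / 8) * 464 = -125.50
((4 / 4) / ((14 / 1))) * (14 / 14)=1 / 14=0.07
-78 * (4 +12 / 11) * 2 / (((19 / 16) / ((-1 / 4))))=34944 / 209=167.20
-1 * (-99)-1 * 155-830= -886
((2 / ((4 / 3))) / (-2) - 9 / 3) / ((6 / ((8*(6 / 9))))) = -10 / 3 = -3.33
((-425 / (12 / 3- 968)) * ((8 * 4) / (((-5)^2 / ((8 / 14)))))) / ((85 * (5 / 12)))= 384 / 42175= 0.01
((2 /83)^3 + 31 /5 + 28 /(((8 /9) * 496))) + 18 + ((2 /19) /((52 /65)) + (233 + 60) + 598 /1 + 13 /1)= 50026762083931 /53885206880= 928.40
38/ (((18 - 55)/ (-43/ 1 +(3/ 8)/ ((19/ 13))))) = 6497/ 148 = 43.90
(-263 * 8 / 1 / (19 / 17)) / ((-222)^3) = 4471 / 25984989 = 0.00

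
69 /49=1.41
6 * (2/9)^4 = 32/2187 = 0.01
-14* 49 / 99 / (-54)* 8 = 2744 / 2673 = 1.03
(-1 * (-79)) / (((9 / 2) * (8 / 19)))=1501 / 36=41.69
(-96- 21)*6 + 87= -615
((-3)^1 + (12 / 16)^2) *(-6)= 117 / 8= 14.62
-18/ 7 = -2.57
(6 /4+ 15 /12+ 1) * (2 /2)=15 /4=3.75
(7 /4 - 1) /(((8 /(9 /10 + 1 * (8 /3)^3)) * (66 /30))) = 5363 /6336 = 0.85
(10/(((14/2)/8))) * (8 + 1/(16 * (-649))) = 415355/4543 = 91.43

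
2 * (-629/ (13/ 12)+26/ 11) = -165380/ 143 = -1156.50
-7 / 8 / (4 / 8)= -7 / 4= -1.75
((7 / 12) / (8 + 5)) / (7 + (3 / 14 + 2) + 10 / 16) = 98 / 21489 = 0.00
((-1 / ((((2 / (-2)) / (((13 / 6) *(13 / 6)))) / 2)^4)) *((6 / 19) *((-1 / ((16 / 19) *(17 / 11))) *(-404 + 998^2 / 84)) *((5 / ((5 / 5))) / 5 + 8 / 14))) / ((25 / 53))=1258212039641340641 / 17489001600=71943045.60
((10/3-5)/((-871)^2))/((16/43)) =-215/36414768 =-0.00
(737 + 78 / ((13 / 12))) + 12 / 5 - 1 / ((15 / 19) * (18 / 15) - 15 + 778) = 11777452 / 14515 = 811.40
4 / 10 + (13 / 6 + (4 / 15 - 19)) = -97 / 6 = -16.17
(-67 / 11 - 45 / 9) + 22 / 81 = -9640 / 891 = -10.82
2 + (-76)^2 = 5778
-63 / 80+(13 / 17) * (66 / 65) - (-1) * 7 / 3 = 1895 / 816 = 2.32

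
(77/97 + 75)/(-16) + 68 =12273/194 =63.26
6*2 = 12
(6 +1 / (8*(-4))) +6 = 383 / 32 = 11.97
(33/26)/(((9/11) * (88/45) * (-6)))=-55/416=-0.13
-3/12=-1/4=-0.25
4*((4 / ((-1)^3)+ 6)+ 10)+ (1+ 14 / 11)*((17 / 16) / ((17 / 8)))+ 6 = 1213 / 22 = 55.14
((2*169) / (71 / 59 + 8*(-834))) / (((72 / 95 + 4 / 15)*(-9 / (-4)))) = -1894490 / 86193363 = -0.02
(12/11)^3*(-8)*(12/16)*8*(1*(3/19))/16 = -15552/25289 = -0.61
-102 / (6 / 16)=-272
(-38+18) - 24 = -44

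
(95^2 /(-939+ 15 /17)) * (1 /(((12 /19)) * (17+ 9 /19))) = -0.87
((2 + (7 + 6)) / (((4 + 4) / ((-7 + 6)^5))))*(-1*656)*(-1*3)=-3690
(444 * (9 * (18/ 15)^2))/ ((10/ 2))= 1150.85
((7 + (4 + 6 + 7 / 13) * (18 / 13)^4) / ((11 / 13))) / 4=16980763 / 1256684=13.51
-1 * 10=-10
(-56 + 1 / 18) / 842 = -1007 / 15156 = -0.07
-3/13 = -0.23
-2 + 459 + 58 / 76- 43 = 15761 / 38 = 414.76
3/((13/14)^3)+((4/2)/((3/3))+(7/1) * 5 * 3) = 243311/2197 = 110.75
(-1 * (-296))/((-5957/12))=-0.60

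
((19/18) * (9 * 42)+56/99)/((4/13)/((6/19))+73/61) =31368701/170445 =184.04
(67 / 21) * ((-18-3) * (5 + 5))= -670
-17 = -17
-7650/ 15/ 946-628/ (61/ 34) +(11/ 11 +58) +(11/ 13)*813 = 148666967/ 375089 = 396.35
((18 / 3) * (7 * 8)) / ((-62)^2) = 84 / 961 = 0.09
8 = 8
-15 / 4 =-3.75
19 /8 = 2.38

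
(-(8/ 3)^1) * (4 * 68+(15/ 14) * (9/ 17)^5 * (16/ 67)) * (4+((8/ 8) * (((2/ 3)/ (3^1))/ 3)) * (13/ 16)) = -158855749006312/ 53938947573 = -2945.10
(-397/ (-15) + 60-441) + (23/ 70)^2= -5210053/ 14700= -354.43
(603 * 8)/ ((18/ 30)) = 8040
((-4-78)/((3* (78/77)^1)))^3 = -19645.64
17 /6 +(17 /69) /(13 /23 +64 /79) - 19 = -14101 /882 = -15.99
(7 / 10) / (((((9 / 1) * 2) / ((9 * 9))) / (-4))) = -63 / 5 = -12.60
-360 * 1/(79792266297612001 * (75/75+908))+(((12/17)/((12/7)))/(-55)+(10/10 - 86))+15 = -527519199879321663732557/7535182667814989314435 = -70.01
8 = 8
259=259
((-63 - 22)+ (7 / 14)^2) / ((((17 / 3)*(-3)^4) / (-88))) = 2486 / 153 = 16.25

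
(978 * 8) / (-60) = -652 / 5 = -130.40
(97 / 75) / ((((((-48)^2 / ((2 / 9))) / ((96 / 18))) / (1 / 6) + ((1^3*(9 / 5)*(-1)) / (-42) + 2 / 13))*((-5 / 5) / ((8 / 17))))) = -1456 / 27903885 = -0.00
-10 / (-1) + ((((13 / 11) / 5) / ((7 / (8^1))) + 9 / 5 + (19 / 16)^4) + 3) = 17.06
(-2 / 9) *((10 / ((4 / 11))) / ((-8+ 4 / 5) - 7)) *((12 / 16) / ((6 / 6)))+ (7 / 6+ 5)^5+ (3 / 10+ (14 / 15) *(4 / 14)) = 24619560007 / 2760480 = 8918.58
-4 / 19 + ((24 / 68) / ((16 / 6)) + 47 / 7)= 60017 / 9044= 6.64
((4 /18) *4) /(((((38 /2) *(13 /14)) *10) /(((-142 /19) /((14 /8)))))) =-4544 /211185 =-0.02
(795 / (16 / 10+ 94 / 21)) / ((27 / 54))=83475 / 319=261.68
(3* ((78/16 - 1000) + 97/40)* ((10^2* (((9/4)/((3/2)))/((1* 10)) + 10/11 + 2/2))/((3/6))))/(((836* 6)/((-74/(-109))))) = -166386447/1002364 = -165.99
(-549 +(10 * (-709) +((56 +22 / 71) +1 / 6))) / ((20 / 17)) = -10982527 / 1704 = -6445.14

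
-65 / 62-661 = -41047 / 62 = -662.05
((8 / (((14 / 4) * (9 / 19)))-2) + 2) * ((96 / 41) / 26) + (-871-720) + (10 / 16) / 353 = -50276178011 / 31609032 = -1590.56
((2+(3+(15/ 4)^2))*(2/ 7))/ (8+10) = 305/ 1008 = 0.30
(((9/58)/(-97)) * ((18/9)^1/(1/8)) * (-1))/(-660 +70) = -0.00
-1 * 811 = -811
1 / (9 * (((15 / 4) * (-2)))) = -2 / 135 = -0.01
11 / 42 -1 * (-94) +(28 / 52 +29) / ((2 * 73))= 3765155 / 39858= 94.46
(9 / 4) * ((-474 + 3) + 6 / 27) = -4237 / 4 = -1059.25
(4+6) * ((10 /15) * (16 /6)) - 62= -398 /9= -44.22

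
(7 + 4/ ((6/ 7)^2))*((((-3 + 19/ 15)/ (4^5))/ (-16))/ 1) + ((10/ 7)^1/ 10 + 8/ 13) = 4777561/ 6289920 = 0.76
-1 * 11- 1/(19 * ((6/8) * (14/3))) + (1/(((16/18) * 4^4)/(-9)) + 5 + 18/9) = -1104405/272384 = -4.05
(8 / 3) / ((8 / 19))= 19 / 3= 6.33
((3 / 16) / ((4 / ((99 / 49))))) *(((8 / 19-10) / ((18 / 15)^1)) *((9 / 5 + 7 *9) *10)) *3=-1563705 / 1064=-1469.65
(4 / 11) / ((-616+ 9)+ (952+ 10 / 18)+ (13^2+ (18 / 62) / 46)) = 51336 / 72642757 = 0.00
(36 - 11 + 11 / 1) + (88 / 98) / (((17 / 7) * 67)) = 287072 / 7973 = 36.01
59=59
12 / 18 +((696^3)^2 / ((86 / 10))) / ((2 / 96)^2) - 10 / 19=74641914889646836285784 / 2451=30453657645714743486.65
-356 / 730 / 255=-178 / 93075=-0.00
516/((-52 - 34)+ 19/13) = -6708/1099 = -6.10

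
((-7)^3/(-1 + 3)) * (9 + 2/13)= -40817/26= -1569.88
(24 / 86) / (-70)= -6 / 1505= -0.00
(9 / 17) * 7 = 63 / 17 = 3.71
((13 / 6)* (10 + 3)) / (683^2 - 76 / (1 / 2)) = 169 / 2798022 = 0.00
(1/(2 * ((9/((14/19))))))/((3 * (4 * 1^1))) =7/2052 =0.00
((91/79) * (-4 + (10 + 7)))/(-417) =-1183/32943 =-0.04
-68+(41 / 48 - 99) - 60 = -10855 / 48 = -226.15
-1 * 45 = -45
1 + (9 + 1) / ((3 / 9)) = 31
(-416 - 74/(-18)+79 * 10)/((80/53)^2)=165.96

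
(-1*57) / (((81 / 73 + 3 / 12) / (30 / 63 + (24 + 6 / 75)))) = -71524816 / 69475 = -1029.50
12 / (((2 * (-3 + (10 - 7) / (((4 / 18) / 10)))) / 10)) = 5 / 11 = 0.45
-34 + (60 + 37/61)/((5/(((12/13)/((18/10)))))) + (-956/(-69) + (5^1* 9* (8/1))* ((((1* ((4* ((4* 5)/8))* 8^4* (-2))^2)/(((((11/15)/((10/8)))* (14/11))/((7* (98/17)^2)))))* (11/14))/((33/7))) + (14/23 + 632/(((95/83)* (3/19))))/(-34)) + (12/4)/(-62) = 204982734601131559257929/1634032010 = 125445972506457.54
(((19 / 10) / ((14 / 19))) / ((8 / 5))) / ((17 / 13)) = 4693 / 3808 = 1.23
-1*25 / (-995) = 5 / 199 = 0.03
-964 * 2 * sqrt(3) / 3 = -1928 * sqrt(3) / 3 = -1113.13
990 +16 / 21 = 20806 / 21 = 990.76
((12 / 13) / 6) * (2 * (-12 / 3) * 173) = -212.92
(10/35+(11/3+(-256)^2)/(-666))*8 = -5489348/6993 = -784.98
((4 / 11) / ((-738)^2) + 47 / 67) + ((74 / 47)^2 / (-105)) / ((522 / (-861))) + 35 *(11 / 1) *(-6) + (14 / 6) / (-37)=-2746440998017509017 / 1189284236044245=-2309.32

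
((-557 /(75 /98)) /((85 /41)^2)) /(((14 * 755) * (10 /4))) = -13108438 /2045578125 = -0.01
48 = 48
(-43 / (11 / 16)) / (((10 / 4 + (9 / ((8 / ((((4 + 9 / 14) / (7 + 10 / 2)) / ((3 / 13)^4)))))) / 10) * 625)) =-16644096 / 2968439375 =-0.01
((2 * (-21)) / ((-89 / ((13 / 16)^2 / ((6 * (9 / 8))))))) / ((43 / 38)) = 22477 / 551088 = 0.04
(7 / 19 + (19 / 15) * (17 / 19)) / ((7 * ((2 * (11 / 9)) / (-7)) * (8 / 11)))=-321 / 380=-0.84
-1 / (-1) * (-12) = -12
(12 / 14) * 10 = 60 / 7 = 8.57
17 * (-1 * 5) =-85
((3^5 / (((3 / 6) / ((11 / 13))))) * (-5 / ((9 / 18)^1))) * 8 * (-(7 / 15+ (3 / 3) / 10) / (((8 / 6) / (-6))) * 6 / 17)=-29608.62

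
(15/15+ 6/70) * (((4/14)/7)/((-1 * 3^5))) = -0.00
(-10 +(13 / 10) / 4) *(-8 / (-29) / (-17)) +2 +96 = 241957 / 2465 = 98.16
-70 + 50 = -20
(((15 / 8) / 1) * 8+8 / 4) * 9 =153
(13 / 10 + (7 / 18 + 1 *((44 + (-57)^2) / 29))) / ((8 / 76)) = 1094.79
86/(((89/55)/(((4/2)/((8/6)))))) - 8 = 6383/89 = 71.72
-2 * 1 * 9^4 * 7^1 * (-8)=734832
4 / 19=0.21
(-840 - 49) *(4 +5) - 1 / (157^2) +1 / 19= -3747091701 / 468331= -8000.95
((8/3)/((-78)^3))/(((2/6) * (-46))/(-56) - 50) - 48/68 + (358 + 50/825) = 16557677912032/46334011581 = 357.35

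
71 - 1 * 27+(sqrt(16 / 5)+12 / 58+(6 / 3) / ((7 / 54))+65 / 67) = 4 * sqrt(5) / 5+824297 / 13601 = 62.39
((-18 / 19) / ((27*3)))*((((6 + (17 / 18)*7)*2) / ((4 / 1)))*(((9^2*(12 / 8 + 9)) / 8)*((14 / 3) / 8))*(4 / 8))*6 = -13.72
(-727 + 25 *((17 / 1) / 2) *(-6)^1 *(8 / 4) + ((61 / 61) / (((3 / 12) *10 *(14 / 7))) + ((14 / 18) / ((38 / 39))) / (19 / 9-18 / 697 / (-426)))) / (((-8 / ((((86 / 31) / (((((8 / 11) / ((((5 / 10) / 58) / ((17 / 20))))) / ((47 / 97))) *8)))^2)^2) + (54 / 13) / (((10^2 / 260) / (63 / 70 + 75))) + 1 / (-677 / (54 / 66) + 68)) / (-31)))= -13769689449312261398156141545243375 / 35979730729354182941096422611530690655328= -0.00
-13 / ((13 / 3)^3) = -27 / 169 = -0.16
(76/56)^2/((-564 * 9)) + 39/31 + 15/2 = 270103073/30841776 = 8.76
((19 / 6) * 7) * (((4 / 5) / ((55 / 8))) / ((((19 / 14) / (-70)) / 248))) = -5444096 / 165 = -32994.52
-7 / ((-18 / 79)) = 553 / 18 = 30.72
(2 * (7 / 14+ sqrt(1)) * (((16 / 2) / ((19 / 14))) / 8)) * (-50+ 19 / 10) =-10101 / 95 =-106.33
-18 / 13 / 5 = -18 / 65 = -0.28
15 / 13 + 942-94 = 11039 / 13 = 849.15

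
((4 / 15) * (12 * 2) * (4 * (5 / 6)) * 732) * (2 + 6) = 124928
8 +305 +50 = 363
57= 57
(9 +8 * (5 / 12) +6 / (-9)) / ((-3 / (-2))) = 70 / 9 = 7.78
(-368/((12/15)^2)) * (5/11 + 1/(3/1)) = -14950/33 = -453.03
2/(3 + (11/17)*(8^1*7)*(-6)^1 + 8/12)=-102/10901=-0.01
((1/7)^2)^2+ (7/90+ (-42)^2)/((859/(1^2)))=381276877/185621310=2.05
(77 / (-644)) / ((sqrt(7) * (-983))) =11 * sqrt(7) / 633052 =0.00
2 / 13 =0.15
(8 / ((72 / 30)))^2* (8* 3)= 800 / 3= 266.67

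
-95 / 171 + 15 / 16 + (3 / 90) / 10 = 1387 / 3600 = 0.39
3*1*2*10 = 60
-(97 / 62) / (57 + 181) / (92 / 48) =-291 / 84847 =-0.00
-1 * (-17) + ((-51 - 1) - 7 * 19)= -168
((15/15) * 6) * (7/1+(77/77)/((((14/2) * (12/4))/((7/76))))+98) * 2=23941/19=1260.05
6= 6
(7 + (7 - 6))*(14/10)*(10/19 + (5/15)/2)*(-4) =-8848/285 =-31.05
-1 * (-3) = 3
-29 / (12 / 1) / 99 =-29 / 1188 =-0.02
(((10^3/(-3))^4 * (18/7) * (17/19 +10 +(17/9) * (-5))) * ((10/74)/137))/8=310000000000000/54608337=5676788.88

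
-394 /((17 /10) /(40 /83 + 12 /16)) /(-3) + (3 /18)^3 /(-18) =522111629 /5485968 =95.17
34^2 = 1156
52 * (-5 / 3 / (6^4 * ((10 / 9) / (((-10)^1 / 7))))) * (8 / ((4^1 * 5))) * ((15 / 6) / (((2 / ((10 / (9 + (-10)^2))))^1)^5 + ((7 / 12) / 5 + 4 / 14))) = 203125 / 11631998049669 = 0.00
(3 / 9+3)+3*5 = 55 / 3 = 18.33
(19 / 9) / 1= 19 / 9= 2.11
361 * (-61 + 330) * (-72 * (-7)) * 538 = 26331299568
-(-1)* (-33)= -33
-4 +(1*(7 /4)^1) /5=-73 /20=-3.65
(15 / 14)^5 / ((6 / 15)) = 3.53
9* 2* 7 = 126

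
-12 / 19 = -0.63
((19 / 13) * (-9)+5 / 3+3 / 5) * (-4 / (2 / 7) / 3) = 29722 / 585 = 50.81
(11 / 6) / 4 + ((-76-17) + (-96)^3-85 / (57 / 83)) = -884952.31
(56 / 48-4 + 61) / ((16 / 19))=6631 / 96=69.07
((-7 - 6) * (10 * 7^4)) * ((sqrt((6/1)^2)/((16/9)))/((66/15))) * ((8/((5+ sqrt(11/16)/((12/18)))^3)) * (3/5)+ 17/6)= -37418605771057875/54108072016+ 95123799912960 * sqrt(11)/37199299511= -683072.04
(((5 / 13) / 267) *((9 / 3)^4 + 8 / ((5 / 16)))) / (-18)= -41 / 4806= -0.01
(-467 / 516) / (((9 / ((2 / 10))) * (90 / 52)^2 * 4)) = -78923 / 47020500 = -0.00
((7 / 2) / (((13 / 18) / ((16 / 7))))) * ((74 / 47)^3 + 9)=192906864 / 1349699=142.93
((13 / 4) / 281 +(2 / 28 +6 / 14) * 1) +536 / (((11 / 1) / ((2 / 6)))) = 621439 / 37092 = 16.75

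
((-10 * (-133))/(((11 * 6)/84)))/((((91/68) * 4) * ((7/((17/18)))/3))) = 54910/429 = 128.00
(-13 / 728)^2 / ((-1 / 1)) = -1 / 3136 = -0.00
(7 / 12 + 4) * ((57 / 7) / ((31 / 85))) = 88825 / 868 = 102.33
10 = 10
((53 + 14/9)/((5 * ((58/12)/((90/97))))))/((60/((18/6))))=1473/14065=0.10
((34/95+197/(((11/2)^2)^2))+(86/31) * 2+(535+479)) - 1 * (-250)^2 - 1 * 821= -2686273389521/43117745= -62300.88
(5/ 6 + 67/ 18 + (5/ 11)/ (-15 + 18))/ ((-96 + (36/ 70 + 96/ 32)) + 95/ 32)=-0.05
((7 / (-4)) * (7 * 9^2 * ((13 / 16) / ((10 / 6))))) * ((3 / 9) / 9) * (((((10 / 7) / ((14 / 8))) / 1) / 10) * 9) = -1053 / 80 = -13.16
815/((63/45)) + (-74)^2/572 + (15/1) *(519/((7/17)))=19517643/1001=19498.14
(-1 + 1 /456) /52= -0.02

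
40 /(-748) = -0.05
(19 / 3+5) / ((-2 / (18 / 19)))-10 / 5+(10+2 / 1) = 88 / 19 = 4.63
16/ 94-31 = -1449/ 47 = -30.83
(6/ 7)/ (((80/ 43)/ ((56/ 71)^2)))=7224/ 25205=0.29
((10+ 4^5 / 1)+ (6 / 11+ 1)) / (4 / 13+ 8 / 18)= 1332747 / 968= 1376.80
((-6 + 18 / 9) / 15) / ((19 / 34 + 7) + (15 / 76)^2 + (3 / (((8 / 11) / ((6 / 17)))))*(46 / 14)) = -2749376 / 127654125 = -0.02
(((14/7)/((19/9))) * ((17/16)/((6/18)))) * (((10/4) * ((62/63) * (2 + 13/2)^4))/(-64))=-660233505/1089536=-605.98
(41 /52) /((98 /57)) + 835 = 4257497 /5096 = 835.46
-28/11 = -2.55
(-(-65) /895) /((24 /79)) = 1027 /4296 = 0.24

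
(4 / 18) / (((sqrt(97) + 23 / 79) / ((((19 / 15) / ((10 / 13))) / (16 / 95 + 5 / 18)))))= -8527181 / 3461242680 + 29289013 * sqrt(97) / 3461242680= 0.08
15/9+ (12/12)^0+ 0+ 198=602/3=200.67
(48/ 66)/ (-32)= -1/ 44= -0.02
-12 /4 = -3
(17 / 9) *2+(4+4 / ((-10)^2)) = 1759 / 225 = 7.82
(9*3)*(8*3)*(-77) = -49896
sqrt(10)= 3.16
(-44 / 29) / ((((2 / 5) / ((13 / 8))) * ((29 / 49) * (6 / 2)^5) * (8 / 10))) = -175175 / 3269808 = -0.05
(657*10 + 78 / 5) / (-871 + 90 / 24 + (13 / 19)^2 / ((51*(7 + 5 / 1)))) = -7.59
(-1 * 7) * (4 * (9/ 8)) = -63/ 2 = -31.50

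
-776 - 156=-932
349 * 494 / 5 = 172406 / 5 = 34481.20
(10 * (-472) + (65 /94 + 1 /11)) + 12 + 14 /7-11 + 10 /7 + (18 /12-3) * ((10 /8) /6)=-273023239 /57904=-4715.10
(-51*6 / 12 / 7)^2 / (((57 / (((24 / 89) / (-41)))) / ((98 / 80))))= -2601 / 1386620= -0.00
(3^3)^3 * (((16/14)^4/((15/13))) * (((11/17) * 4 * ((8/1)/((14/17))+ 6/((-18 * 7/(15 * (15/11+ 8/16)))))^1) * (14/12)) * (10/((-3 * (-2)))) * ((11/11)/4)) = 12528442368/40817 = 306941.77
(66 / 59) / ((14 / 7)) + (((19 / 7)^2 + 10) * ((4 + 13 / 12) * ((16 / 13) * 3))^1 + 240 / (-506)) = 3100310341 / 9508499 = 326.06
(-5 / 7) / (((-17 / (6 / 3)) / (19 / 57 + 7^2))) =1480 / 357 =4.15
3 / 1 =3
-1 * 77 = -77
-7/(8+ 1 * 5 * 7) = -0.16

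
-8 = -8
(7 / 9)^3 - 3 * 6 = -12779 / 729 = -17.53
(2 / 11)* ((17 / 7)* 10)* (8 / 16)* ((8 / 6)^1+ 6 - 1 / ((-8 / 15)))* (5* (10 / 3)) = 469625 / 1386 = 338.83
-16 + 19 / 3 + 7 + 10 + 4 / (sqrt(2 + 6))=sqrt(2) + 22 / 3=8.75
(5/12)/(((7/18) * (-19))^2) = 135/17689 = 0.01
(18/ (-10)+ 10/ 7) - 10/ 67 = -1221/ 2345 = -0.52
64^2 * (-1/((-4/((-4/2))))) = -2048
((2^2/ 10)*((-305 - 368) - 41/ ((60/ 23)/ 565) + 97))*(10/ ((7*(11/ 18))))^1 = -680826/ 77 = -8841.90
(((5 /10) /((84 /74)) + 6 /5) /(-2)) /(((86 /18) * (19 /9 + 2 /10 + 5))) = -18603 /792232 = -0.02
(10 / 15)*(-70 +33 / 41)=-5674 / 123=-46.13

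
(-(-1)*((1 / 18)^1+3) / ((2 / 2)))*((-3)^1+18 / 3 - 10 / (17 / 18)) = -2365 / 102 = -23.19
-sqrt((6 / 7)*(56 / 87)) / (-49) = 4*sqrt(29) / 1421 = 0.02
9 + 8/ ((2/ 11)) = 53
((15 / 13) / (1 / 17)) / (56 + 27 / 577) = 147135 / 420407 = 0.35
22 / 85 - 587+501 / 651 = -10808246 / 18445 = -585.97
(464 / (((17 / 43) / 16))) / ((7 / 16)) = 5107712 / 119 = 42921.95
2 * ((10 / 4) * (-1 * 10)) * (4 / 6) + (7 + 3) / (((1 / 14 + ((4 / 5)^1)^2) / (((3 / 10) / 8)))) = -32675 / 996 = -32.81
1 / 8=0.12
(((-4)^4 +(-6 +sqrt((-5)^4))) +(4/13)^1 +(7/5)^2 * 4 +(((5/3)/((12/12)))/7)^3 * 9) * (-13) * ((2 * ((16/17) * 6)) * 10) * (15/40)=-4547150016/29155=-155964.67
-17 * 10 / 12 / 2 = -85 / 12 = -7.08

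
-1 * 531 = -531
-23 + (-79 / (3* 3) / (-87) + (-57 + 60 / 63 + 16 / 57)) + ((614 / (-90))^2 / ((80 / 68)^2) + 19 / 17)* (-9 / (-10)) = -8390766415573 / 177036300000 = -47.40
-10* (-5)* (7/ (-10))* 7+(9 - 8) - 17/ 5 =-1237/ 5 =-247.40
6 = 6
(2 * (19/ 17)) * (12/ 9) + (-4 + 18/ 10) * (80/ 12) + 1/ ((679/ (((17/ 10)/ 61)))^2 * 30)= -340819334117029/ 29164070537000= -11.69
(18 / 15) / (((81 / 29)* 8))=0.05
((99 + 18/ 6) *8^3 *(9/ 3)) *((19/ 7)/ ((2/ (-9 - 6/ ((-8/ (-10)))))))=-24558336/ 7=-3508333.71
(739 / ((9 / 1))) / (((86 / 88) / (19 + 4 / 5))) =357676 / 215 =1663.61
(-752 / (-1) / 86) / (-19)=-376 / 817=-0.46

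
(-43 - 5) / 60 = -4 / 5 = -0.80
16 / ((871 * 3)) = 16 / 2613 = 0.01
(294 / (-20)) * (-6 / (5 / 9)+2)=3234 / 25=129.36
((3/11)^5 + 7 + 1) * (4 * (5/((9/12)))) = 103092080/483153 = 213.37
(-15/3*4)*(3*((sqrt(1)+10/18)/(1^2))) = -280/3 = -93.33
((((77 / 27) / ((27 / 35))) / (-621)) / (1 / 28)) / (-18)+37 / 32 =151959457 / 130380192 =1.17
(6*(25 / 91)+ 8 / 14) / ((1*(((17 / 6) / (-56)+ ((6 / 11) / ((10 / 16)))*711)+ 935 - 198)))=533280 / 326115829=0.00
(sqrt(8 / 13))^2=8 / 13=0.62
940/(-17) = -940/17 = -55.29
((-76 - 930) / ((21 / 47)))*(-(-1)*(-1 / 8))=23641 / 84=281.44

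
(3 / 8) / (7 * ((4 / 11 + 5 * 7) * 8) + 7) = 11 / 58296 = 0.00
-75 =-75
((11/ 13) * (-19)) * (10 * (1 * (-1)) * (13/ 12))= 1045/ 6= 174.17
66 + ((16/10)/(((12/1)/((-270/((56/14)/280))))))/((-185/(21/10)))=17502/185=94.61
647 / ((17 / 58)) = 37526 / 17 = 2207.41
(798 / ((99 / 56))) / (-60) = -3724 / 495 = -7.52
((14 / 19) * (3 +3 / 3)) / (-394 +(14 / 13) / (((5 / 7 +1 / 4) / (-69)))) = -3276 / 523583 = -0.01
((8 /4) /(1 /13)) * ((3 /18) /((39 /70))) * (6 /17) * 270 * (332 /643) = 4183200 /10931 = 382.69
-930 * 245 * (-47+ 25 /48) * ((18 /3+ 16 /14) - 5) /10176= 60515875 /27136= 2230.10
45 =45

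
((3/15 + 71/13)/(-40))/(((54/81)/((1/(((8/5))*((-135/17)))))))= 0.02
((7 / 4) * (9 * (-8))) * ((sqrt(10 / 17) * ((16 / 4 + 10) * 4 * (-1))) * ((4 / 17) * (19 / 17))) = 536256 * sqrt(170) / 4913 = 1423.15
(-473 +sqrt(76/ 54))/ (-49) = 473/ 49 - sqrt(114)/ 441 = 9.63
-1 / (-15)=1 / 15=0.07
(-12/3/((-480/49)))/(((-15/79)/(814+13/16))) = -50466227/28800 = -1752.30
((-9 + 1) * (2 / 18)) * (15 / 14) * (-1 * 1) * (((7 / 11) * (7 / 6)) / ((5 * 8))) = 7 / 396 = 0.02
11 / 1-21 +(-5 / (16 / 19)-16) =-511 / 16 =-31.94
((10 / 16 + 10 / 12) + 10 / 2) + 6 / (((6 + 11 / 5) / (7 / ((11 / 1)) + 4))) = 106625 / 10824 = 9.85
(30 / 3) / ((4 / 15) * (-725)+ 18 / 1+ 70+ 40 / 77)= -1155 / 12106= -0.10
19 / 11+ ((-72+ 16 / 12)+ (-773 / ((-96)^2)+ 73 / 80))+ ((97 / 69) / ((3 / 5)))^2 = -151120830107 / 2413255680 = -62.62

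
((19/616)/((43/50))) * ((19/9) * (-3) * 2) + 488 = 9685583/19866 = 487.55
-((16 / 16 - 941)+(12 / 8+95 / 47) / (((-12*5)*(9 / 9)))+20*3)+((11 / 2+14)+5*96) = 7780711 / 5640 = 1379.56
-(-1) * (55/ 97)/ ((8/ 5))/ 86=275/ 66736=0.00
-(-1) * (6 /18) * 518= 518 /3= 172.67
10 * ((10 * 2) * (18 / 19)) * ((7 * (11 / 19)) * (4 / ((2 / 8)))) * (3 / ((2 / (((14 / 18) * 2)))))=10348800 / 361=28667.04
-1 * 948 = -948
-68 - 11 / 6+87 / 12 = -751 / 12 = -62.58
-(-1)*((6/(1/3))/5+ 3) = 33/5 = 6.60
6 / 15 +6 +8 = 72 / 5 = 14.40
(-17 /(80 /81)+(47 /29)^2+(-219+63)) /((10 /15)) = -34431051 /134560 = -255.88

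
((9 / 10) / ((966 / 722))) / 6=361 / 3220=0.11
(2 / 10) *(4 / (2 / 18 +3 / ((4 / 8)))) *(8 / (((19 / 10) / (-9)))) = -4.96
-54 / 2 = -27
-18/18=-1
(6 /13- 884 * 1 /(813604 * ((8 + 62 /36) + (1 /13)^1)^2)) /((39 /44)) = 8555404203608 /16430667710171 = 0.52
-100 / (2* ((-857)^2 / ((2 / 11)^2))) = -200 / 88868329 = -0.00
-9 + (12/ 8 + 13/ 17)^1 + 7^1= 9/ 34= 0.26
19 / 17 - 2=-15 / 17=-0.88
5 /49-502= -24593 /49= -501.90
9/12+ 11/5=59/20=2.95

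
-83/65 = -1.28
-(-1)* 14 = 14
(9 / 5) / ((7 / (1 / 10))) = 9 / 350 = 0.03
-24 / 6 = -4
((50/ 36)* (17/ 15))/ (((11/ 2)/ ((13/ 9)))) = 1105/ 2673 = 0.41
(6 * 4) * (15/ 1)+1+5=366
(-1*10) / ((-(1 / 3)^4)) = 810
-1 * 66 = -66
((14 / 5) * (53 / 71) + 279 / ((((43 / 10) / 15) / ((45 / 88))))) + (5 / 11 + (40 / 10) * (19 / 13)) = 4418864667 / 8731580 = 506.08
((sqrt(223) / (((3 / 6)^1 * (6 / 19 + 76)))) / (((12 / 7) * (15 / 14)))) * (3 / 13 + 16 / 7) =30457 * sqrt(223) / 848250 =0.54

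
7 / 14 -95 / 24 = -83 / 24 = -3.46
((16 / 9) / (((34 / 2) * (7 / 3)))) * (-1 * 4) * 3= -64 / 119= -0.54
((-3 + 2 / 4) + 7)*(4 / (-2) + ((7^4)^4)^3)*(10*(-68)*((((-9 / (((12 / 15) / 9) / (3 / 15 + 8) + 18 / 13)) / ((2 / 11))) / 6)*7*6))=93340539967644819651400630121689194493453687566435 / 3347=27887821920419725022826600000000000000000000000.00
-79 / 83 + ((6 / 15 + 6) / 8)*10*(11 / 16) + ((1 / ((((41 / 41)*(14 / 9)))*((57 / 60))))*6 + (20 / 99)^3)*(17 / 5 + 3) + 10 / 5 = 698064145433 / 21422261322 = 32.59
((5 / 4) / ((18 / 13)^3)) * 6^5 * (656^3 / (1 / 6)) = 6202140139520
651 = 651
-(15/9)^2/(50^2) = -1/900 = -0.00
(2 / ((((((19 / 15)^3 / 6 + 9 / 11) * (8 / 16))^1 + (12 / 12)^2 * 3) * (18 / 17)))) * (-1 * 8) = -6732000 / 1594199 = -4.22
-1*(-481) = 481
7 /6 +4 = 31 /6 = 5.17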